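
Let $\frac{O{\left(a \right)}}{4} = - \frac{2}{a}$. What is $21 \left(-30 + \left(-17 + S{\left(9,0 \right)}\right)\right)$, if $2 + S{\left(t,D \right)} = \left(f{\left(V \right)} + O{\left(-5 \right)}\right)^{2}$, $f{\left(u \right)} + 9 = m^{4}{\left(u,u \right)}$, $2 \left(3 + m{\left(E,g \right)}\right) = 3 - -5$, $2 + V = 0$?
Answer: $- \frac{4221}{25} \approx -168.84$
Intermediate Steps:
$V = -2$ ($V = -2 + 0 = -2$)
$m{\left(E,g \right)} = 1$ ($m{\left(E,g \right)} = -3 + \frac{3 - -5}{2} = -3 + \frac{3 + 5}{2} = -3 + \frac{1}{2} \cdot 8 = -3 + 4 = 1$)
$O{\left(a \right)} = - \frac{8}{a}$ ($O{\left(a \right)} = 4 \left(- \frac{2}{a}\right) = - \frac{8}{a}$)
$f{\left(u \right)} = -8$ ($f{\left(u \right)} = -9 + 1^{4} = -9 + 1 = -8$)
$S{\left(t,D \right)} = \frac{974}{25}$ ($S{\left(t,D \right)} = -2 + \left(-8 - \frac{8}{-5}\right)^{2} = -2 + \left(-8 - - \frac{8}{5}\right)^{2} = -2 + \left(-8 + \frac{8}{5}\right)^{2} = -2 + \left(- \frac{32}{5}\right)^{2} = -2 + \frac{1024}{25} = \frac{974}{25}$)
$21 \left(-30 + \left(-17 + S{\left(9,0 \right)}\right)\right) = 21 \left(-30 + \left(-17 + \frac{974}{25}\right)\right) = 21 \left(-30 + \frac{549}{25}\right) = 21 \left(- \frac{201}{25}\right) = - \frac{4221}{25}$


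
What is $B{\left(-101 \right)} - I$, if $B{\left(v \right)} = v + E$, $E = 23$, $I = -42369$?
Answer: $42291$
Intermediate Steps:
$B{\left(v \right)} = 23 + v$ ($B{\left(v \right)} = v + 23 = 23 + v$)
$B{\left(-101 \right)} - I = \left(23 - 101\right) - -42369 = -78 + 42369 = 42291$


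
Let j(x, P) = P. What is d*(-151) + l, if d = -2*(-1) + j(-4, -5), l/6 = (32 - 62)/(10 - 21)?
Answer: 5163/11 ≈ 469.36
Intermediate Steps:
l = 180/11 (l = 6*((32 - 62)/(10 - 21)) = 6*(-30/(-11)) = 6*(-30*(-1/11)) = 6*(30/11) = 180/11 ≈ 16.364)
d = -3 (d = -2*(-1) - 5 = 2 - 5 = -3)
d*(-151) + l = -3*(-151) + 180/11 = 453 + 180/11 = 5163/11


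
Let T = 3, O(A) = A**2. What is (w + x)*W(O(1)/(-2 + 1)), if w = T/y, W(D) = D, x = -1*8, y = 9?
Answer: 23/3 ≈ 7.6667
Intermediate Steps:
x = -8
w = 1/3 (w = 3/9 = 3*(1/9) = 1/3 ≈ 0.33333)
(w + x)*W(O(1)/(-2 + 1)) = (1/3 - 8)*(1**2/(-2 + 1)) = -23/(3*(-1)) = -23*(-1)/3 = -23/3*(-1) = 23/3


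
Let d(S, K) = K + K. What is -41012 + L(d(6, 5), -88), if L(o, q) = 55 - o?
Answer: -40967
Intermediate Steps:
d(S, K) = 2*K
-41012 + L(d(6, 5), -88) = -41012 + (55 - 2*5) = -41012 + (55 - 1*10) = -41012 + (55 - 10) = -41012 + 45 = -40967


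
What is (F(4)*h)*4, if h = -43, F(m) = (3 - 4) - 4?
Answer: 860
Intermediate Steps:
F(m) = -5 (F(m) = -1 - 4 = -5)
(F(4)*h)*4 = -5*(-43)*4 = 215*4 = 860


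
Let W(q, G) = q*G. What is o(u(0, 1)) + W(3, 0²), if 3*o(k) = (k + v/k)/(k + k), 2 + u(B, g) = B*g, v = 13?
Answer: 17/24 ≈ 0.70833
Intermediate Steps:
W(q, G) = G*q
u(B, g) = -2 + B*g
o(k) = (k + 13/k)/(6*k) (o(k) = ((k + 13/k)/(k + k))/3 = ((k + 13/k)/((2*k)))/3 = ((k + 13/k)*(1/(2*k)))/3 = ((k + 13/k)/(2*k))/3 = (k + 13/k)/(6*k))
o(u(0, 1)) + W(3, 0²) = (13 + (-2 + 0*1)²)/(6*(-2 + 0*1)²) + 0²*3 = (13 + (-2 + 0)²)/(6*(-2 + 0)²) + 0*3 = (⅙)*(13 + (-2)²)/(-2)² + 0 = (⅙)*(¼)*(13 + 4) + 0 = (⅙)*(¼)*17 + 0 = 17/24 + 0 = 17/24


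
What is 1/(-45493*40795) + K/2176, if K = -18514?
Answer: -17179945358383/2019204985280 ≈ -8.5083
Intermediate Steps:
1/(-45493*40795) + K/2176 = 1/(-45493*40795) - 18514/2176 = -1/45493*1/40795 - 18514*1/2176 = -1/1855886935 - 9257/1088 = -17179945358383/2019204985280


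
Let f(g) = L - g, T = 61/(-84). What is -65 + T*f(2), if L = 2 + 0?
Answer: -65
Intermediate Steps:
L = 2
T = -61/84 (T = 61*(-1/84) = -61/84 ≈ -0.72619)
f(g) = 2 - g
-65 + T*f(2) = -65 - 61*(2 - 1*2)/84 = -65 - 61*(2 - 2)/84 = -65 - 61/84*0 = -65 + 0 = -65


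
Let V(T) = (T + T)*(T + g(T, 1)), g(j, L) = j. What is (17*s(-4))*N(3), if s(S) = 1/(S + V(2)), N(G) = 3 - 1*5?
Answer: -17/6 ≈ -2.8333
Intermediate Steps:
N(G) = -2 (N(G) = 3 - 5 = -2)
V(T) = 4*T² (V(T) = (T + T)*(T + T) = (2*T)*(2*T) = 4*T²)
s(S) = 1/(16 + S) (s(S) = 1/(S + 4*2²) = 1/(S + 4*4) = 1/(S + 16) = 1/(16 + S))
(17*s(-4))*N(3) = (17/(16 - 4))*(-2) = (17/12)*(-2) = -17/6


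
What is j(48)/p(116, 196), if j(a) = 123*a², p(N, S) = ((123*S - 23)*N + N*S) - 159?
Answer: 283392/2816437 ≈ 0.10062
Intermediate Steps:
p(N, S) = -159 + N*S + N*(-23 + 123*S) (p(N, S) = ((-23 + 123*S)*N + N*S) - 159 = (N*(-23 + 123*S) + N*S) - 159 = (N*S + N*(-23 + 123*S)) - 159 = -159 + N*S + N*(-23 + 123*S))
j(48)/p(116, 196) = (123*48²)/(-159 - 23*116 + 124*116*196) = (123*2304)/(-159 - 2668 + 2819264) = 283392/2816437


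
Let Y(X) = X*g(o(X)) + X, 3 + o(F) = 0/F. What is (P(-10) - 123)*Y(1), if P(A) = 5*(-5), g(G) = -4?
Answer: 444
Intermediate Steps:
o(F) = -3 (o(F) = -3 + 0/F = -3 + 0 = -3)
Y(X) = -3*X (Y(X) = X*(-4) + X = -4*X + X = -3*X)
P(A) = -25
(P(-10) - 123)*Y(1) = (-25 - 123)*(-3*1) = -148*(-3) = 444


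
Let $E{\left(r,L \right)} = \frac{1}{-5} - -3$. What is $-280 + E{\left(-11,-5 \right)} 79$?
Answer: $- \frac{294}{5} \approx -58.8$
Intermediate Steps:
$E{\left(r,L \right)} = \frac{14}{5}$ ($E{\left(r,L \right)} = - \frac{1}{5} + 3 = \frac{14}{5}$)
$-280 + E{\left(-11,-5 \right)} 79 = -280 + \frac{14}{5} \cdot 79 = -280 + \frac{1106}{5} = - \frac{294}{5}$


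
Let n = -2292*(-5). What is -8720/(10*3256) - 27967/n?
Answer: -12631709/4664220 ≈ -2.7082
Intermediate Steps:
n = 11460
-8720/(10*3256) - 27967/n = -8720/(10*3256) - 27967/11460 = -8720/32560 - 27967*1/11460 = -8720*1/32560 - 27967/11460 = -109/407 - 27967/11460 = -12631709/4664220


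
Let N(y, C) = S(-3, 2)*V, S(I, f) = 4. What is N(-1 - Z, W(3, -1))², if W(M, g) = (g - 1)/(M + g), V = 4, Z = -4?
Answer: 256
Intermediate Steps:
W(M, g) = (-1 + g)/(M + g)
N(y, C) = 16 (N(y, C) = 4*4 = 16)
N(-1 - Z, W(3, -1))² = 16² = 256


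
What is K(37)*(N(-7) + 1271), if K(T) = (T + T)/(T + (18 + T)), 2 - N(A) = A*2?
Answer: 47619/46 ≈ 1035.2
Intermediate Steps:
N(A) = 2 - 2*A (N(A) = 2 - A*2 = 2 - 2*A)
K(T) = 2*T/(18 + 2*T) (K(T) = (2*T)/(18 + 2*T) = 2*T/(18 + 2*T))
K(37)*(N(-7) + 1271) = (37/(9 + 37))*((2 - 2*(-7)) + 1271) = (37/46)*((2 + 14) + 1271) = (37*(1/46))*(16 + 1271) = (37/46)*1287 = 47619/46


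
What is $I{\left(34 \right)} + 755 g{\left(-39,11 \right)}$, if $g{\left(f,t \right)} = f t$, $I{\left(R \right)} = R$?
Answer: $-323861$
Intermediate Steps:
$I{\left(34 \right)} + 755 g{\left(-39,11 \right)} = 34 + 755 \left(\left(-39\right) 11\right) = 34 + 755 \left(-429\right) = 34 - 323895 = -323861$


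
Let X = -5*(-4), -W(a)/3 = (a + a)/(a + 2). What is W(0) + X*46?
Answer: 920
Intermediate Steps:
W(a) = -6*a/(2 + a) (W(a) = -3*(a + a)/(a + 2) = -3*2*a/(2 + a) = -6*a/(2 + a))
X = 20
W(0) + X*46 = -6*0/(2 + 0) + 20*46 = -6*0/2 + 920 = -6*0*1/2 + 920 = 0 + 920 = 920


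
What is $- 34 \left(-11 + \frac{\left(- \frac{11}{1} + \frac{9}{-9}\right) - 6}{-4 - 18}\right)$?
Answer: $\frac{3808}{11} \approx 346.18$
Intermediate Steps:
$- 34 \left(-11 + \frac{\left(- \frac{11}{1} + \frac{9}{-9}\right) - 6}{-4 - 18}\right) = - 34 \left(-11 + \frac{\left(\left(-11\right) 1 + 9 \left(- \frac{1}{9}\right)\right) - 6}{-22}\right) = - 34 \left(-11 + \left(\left(-11 - 1\right) - 6\right) \left(- \frac{1}{22}\right)\right) = - 34 \left(-11 + \left(-12 - 6\right) \left(- \frac{1}{22}\right)\right) = - 34 \left(-11 - - \frac{9}{11}\right) = - 34 \left(-11 + \frac{9}{11}\right) = \left(-34\right) \left(- \frac{112}{11}\right) = \frac{3808}{11}$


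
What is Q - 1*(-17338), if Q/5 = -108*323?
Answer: -157082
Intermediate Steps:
Q = -174420 (Q = 5*(-108*323) = 5*(-34884) = -174420)
Q - 1*(-17338) = -174420 - 1*(-17338) = -174420 + 17338 = -157082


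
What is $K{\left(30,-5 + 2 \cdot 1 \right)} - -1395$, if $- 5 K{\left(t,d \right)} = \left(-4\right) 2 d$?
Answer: $\frac{6951}{5} \approx 1390.2$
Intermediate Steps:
$K{\left(t,d \right)} = \frac{8 d}{5}$ ($K{\left(t,d \right)} = - \frac{\left(-4\right) 2 d}{5} = - \frac{\left(-8\right) d}{5} = \frac{8 d}{5}$)
$K{\left(30,-5 + 2 \cdot 1 \right)} - -1395 = \frac{8 \left(-5 + 2 \cdot 1\right)}{5} - -1395 = \frac{8 \left(-5 + 2\right)}{5} + 1395 = \frac{8}{5} \left(-3\right) + 1395 = - \frac{24}{5} + 1395 = \frac{6951}{5}$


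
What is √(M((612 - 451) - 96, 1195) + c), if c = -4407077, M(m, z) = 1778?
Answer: I*√4405299 ≈ 2098.9*I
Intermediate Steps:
√(M((612 - 451) - 96, 1195) + c) = √(1778 - 4407077) = √(-4405299) = I*√4405299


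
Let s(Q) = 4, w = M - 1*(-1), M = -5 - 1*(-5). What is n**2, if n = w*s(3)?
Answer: 16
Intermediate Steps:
M = 0 (M = -5 + 5 = 0)
w = 1 (w = 0 - 1*(-1) = 0 + 1 = 1)
n = 4 (n = 1*4 = 4)
n**2 = 4**2 = 16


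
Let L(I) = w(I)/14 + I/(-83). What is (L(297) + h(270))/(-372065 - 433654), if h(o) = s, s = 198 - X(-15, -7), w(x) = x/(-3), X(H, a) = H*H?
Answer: 14583/312081826 ≈ 4.6728e-5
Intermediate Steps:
X(H, a) = H²
w(x) = -x/3 (w(x) = x*(-⅓) = -x/3)
L(I) = -125*I/3486 (L(I) = -I/3/14 + I/(-83) = -I/3*(1/14) + I*(-1/83) = -I/42 - I/83 = -125*I/3486)
s = -27 (s = 198 - 1*(-15)² = 198 - 1*225 = 198 - 225 = -27)
h(o) = -27
(L(297) + h(270))/(-372065 - 433654) = (-125/3486*297 - 27)/(-372065 - 433654) = (-12375/1162 - 27)/(-805719) = -43749/1162*(-1/805719) = 14583/312081826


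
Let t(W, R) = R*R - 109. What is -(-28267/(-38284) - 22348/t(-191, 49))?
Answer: 197695717/21936732 ≈ 9.0121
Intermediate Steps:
t(W, R) = -109 + R² (t(W, R) = R² - 109 = -109 + R²)
-(-28267/(-38284) - 22348/t(-191, 49)) = -(-28267/(-38284) - 22348/(-109 + 49²)) = -(-28267*(-1/38284) - 22348/(-109 + 2401)) = -(28267/38284 - 22348/2292) = -(28267/38284 - 22348*1/2292) = -(28267/38284 - 5587/573) = -1*(-197695717/21936732) = 197695717/21936732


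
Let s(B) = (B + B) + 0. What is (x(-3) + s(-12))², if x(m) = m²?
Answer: 225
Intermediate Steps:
s(B) = 2*B (s(B) = 2*B + 0 = 2*B)
(x(-3) + s(-12))² = ((-3)² + 2*(-12))² = (9 - 24)² = (-15)² = 225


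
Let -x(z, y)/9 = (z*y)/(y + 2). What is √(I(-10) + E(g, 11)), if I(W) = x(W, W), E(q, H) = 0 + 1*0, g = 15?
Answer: 15*√2/2 ≈ 10.607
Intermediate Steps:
E(q, H) = 0 (E(q, H) = 0 + 0 = 0)
x(z, y) = -9*y*z/(2 + y) (x(z, y) = -9*z*y/(y + 2) = -9*y*z/(2 + y))
I(W) = -9*W²/(2 + W) (I(W) = -9*W*W/(2 + W) = -9*W²/(2 + W))
√(I(-10) + E(g, 11)) = √(-9*(-10)²/(2 - 10) + 0) = √(-9*100/(-8) + 0) = √(-9*100*(-⅛) + 0) = √(225/2 + 0) = √(225/2) = 15*√2/2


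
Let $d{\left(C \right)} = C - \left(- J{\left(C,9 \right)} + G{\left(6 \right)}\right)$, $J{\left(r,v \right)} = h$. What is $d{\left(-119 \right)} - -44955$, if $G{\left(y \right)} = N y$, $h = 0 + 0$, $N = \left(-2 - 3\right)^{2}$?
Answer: $44686$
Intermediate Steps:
$N = 25$ ($N = \left(-5\right)^{2} = 25$)
$h = 0$
$G{\left(y \right)} = 25 y$
$J{\left(r,v \right)} = 0$
$d{\left(C \right)} = -150 + C$ ($d{\left(C \right)} = C + \left(0 - 25 \cdot 6\right) = C + \left(0 - 150\right) = C - 150 = -150 + C$)
$d{\left(-119 \right)} - -44955 = \left(-150 - 119\right) - -44955 = -269 + 44955 = 44686$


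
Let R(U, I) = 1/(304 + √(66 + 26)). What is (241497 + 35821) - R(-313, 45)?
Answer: 6400776682/23081 + √23/46162 ≈ 2.7732e+5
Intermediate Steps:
R(U, I) = 1/(304 + 2*√23) (R(U, I) = 1/(304 + √92) = 1/(304 + 2*√23))
(241497 + 35821) - R(-313, 45) = (241497 + 35821) - (76/23081 - √23/46162) = 277318 + (-76/23081 + √23/46162) = 6400776682/23081 + √23/46162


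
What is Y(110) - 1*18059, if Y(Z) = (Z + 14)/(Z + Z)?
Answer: -993214/55 ≈ -18058.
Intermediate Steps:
Y(Z) = (14 + Z)/(2*Z) (Y(Z) = (14 + Z)/((2*Z)) = (14 + Z)*(1/(2*Z)) = (14 + Z)/(2*Z))
Y(110) - 1*18059 = (1/2)*(14 + 110)/110 - 1*18059 = (1/2)*(1/110)*124 - 18059 = 31/55 - 18059 = -993214/55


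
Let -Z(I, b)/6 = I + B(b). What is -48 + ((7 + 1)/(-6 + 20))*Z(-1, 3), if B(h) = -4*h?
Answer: -24/7 ≈ -3.4286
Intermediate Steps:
Z(I, b) = -6*I + 24*b (Z(I, b) = -6*(I - 4*b) = -6*I + 24*b)
-48 + ((7 + 1)/(-6 + 20))*Z(-1, 3) = -48 + ((7 + 1)/(-6 + 20))*(-6*(-1) + 24*3) = -48 + (8/14)*(6 + 72) = -48 + (8*(1/14))*78 = -48 + (4/7)*78 = -48 + 312/7 = -24/7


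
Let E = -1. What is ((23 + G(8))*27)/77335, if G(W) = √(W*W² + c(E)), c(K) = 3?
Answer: 621/77335 + 27*√515/77335 ≈ 0.015953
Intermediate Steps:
G(W) = √(3 + W³) (G(W) = √(W*W² + 3) = √(W³ + 3) = √(3 + W³))
((23 + G(8))*27)/77335 = ((23 + √(3 + 8³))*27)/77335 = ((23 + √(3 + 512))*27)*(1/77335) = ((23 + √515)*27)*(1/77335) = (621 + 27*√515)*(1/77335) = 621/77335 + 27*√515/77335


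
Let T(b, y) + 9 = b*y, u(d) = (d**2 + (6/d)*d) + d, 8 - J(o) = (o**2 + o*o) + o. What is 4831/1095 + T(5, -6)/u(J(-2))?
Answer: 5089/4380 ≈ 1.1619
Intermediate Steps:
J(o) = 8 - o - 2*o**2 (J(o) = 8 - ((o**2 + o*o) + o) = 8 - ((o**2 + o**2) + o) = 8 - (2*o**2 + o) = 8 - (o + 2*o**2) = 8 + (-o - 2*o**2) = 8 - o - 2*o**2)
u(d) = 6 + d + d**2 (u(d) = (d**2 + 6) + d = (6 + d**2) + d = 6 + d + d**2)
T(b, y) = -9 + b*y
4831/1095 + T(5, -6)/u(J(-2)) = 4831/1095 + (-9 + 5*(-6))/(6 + (8 - 1*(-2) - 2*(-2)**2) + (8 - 1*(-2) - 2*(-2)**2)**2) = 4831*(1/1095) + (-9 - 30)/(6 + (8 + 2 - 2*4) + (8 + 2 - 2*4)**2) = 4831/1095 - 39/(6 + (8 + 2 - 8) + (8 + 2 - 8)**2) = 4831/1095 - 39/(6 + 2 + 2**2) = 4831/1095 - 39/(6 + 2 + 4) = 4831/1095 - 39/12 = 4831/1095 - 39*1/12 = 4831/1095 - 13/4 = 5089/4380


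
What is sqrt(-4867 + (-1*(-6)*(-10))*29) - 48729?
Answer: -48729 + I*sqrt(6607) ≈ -48729.0 + 81.283*I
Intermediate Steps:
sqrt(-4867 + (-1*(-6)*(-10))*29) - 48729 = sqrt(-4867 + (6*(-10))*29) - 48729 = sqrt(-4867 - 60*29) - 48729 = sqrt(-4867 - 1740) - 48729 = sqrt(-6607) - 48729 = I*sqrt(6607) - 48729 = -48729 + I*sqrt(6607)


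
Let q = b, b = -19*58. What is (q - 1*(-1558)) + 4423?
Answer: 4879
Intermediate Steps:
b = -1102
q = -1102
(q - 1*(-1558)) + 4423 = (-1102 - 1*(-1558)) + 4423 = (-1102 + 1558) + 4423 = 456 + 4423 = 4879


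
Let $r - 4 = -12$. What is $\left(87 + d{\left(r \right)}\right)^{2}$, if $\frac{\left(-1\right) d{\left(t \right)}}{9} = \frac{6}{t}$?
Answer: $\frac{140625}{16} \approx 8789.1$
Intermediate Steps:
$r = -8$ ($r = 4 - 12 = -8$)
$d{\left(t \right)} = - \frac{54}{t}$ ($d{\left(t \right)} = - 9 \frac{6}{t} = - \frac{54}{t}$)
$\left(87 + d{\left(r \right)}\right)^{2} = \left(87 - \frac{54}{-8}\right)^{2} = \left(87 - - \frac{27}{4}\right)^{2} = \left(87 + \frac{27}{4}\right)^{2} = \left(\frac{375}{4}\right)^{2} = \frac{140625}{16}$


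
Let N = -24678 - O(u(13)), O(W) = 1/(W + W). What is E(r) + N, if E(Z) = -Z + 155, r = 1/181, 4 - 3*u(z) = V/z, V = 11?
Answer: -363977507/14842 ≈ -24523.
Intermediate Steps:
u(z) = 4/3 - 11/(3*z)
O(W) = 1/(2*W)
r = 1/181 ≈ 0.0055249
E(Z) = 155 - Z
N = -2023635/82 (N = -24678 - 1/(2*((⅓)*(-11 + 4*13)/13)) = -24678 - 1/(2*((⅓)*(1/13)*(-11 + 52))) = -24678 - 1/(2*((⅓)*(1/13)*41)) = -24678 - 1/(2*41/39) = -24678 - 39/(2*41) = -24678 - 1*39/82 = -24678 - 39/82 = -2023635/82 ≈ -24678.)
E(r) + N = (155 - 1*1/181) - 2023635/82 = (155 - 1/181) - 2023635/82 = 28054/181 - 2023635/82 = -363977507/14842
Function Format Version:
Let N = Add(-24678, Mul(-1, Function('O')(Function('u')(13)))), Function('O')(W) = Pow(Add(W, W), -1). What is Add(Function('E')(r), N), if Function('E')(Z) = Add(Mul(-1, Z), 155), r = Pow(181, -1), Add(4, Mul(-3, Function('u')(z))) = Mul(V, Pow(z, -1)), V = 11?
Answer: Rational(-363977507, 14842) ≈ -24523.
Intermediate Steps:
Function('u')(z) = Add(Rational(4, 3), Mul(Rational(-11, 3), Pow(z, -1))) (Function('u')(z) = Add(Rational(4, 3), Mul(Rational(-1, 3), Mul(11, Pow(z, -1)))) = Add(Rational(4, 3), Mul(Rational(-11, 3), Pow(z, -1))))
Function('O')(W) = Mul(Rational(1, 2), Pow(W, -1)) (Function('O')(W) = Pow(Mul(2, W), -1) = Mul(Rational(1, 2), Pow(W, -1)))
r = Rational(1, 181) ≈ 0.0055249
Function('E')(Z) = Add(155, Mul(-1, Z))
N = Rational(-2023635, 82) (N = Add(-24678, Mul(-1, Mul(Rational(1, 2), Pow(Mul(Rational(1, 3), Pow(13, -1), Add(-11, Mul(4, 13))), -1)))) = Add(-24678, Mul(-1, Mul(Rational(1, 2), Pow(Mul(Rational(1, 3), Rational(1, 13), Add(-11, 52)), -1)))) = Add(-24678, Mul(-1, Mul(Rational(1, 2), Pow(Mul(Rational(1, 3), Rational(1, 13), 41), -1)))) = Add(-24678, Mul(-1, Mul(Rational(1, 2), Pow(Rational(41, 39), -1)))) = Add(-24678, Mul(-1, Mul(Rational(1, 2), Rational(39, 41)))) = Add(-24678, Mul(-1, Rational(39, 82))) = Add(-24678, Rational(-39, 82)) = Rational(-2023635, 82) ≈ -24678.)
Add(Function('E')(r), N) = Add(Add(155, Mul(-1, Rational(1, 181))), Rational(-2023635, 82)) = Add(Add(155, Rational(-1, 181)), Rational(-2023635, 82)) = Add(Rational(28054, 181), Rational(-2023635, 82)) = Rational(-363977507, 14842)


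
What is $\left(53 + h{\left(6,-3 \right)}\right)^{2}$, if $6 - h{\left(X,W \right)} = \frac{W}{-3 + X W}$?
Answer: $\frac{169744}{49} \approx 3464.2$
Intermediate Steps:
$h{\left(X,W \right)} = 6 - \frac{W}{-3 + W X}$ ($h{\left(X,W \right)} = 6 - \frac{W}{-3 + X W} = 6 - \frac{W}{-3 + W X}$)
$\left(53 + h{\left(6,-3 \right)}\right)^{2} = \left(53 + \frac{-18 - -3 + 6 \left(-3\right) 6}{-3 - 18}\right)^{2} = \left(53 + \frac{-18 + 3 - 108}{-3 - 18}\right)^{2} = \left(53 + \frac{1}{-21} \left(-123\right)\right)^{2} = \left(53 - - \frac{41}{7}\right)^{2} = \left(53 + \frac{41}{7}\right)^{2} = \left(\frac{412}{7}\right)^{2} = \frac{169744}{49}$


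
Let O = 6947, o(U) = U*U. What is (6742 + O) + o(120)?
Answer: 28089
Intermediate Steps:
o(U) = U**2
(6742 + O) + o(120) = (6742 + 6947) + 120**2 = 13689 + 14400 = 28089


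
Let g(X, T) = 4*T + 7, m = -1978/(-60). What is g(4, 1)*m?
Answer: 10879/30 ≈ 362.63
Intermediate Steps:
m = 989/30 (m = -1978*(-1/60) = 989/30 ≈ 32.967)
g(X, T) = 7 + 4*T
g(4, 1)*m = (7 + 4*1)*(989/30) = (7 + 4)*(989/30) = 11*(989/30) = 10879/30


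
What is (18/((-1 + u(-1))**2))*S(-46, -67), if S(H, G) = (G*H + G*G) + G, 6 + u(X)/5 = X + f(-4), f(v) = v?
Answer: 603/14 ≈ 43.071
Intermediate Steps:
u(X) = -50 + 5*X (u(X) = -30 + 5*(X - 4) = -30 + 5*(-4 + X) = -30 + (-20 + 5*X) = -50 + 5*X)
S(H, G) = G + G**2 + G*H (S(H, G) = (G*H + G**2) + G = (G**2 + G*H) + G = G + G**2 + G*H)
(18/((-1 + u(-1))**2))*S(-46, -67) = (18/((-1 + (-50 + 5*(-1)))**2))*(-67*(1 - 67 - 46)) = (18/((-1 + (-50 - 5))**2))*(-67*(-112)) = (18/((-1 - 55)**2))*7504 = (18/((-56)**2))*7504 = (18/3136)*7504 = (18*(1/3136))*7504 = (9/1568)*7504 = 603/14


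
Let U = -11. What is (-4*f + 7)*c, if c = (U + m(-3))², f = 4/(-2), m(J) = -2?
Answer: 2535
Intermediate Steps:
f = -2 (f = 4*(-½) = -2)
c = 169 (c = (-11 - 2)² = (-13)² = 169)
(-4*f + 7)*c = (-4*(-2) + 7)*169 = (8 + 7)*169 = 15*169 = 2535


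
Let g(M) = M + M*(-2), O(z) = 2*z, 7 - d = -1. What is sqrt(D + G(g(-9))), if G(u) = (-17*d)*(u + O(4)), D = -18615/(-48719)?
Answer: I*sqrt(5486719797647)/48719 ≈ 48.079*I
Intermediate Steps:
d = 8 (d = 7 - 1*(-1) = 7 + 1 = 8)
D = 18615/48719 (D = -18615*(-1/48719) = 18615/48719 ≈ 0.38209)
g(M) = -M (g(M) = M - 2*M = -M)
G(u) = -1088 - 136*u (G(u) = (-17*8)*(u + 2*4) = -136*(u + 8) = -136*(8 + u) = -1088 - 136*u)
sqrt(D + G(g(-9))) = sqrt(18615/48719 + (-1088 - (-136)*(-9))) = sqrt(18615/48719 + (-1088 - 136*9)) = sqrt(18615/48719 + (-1088 - 1224)) = sqrt(18615/48719 - 2312) = sqrt(-112619713/48719) = I*sqrt(5486719797647)/48719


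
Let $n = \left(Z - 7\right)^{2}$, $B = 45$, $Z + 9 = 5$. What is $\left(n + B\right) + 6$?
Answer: $172$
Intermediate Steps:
$Z = -4$ ($Z = -9 + 5 = -4$)
$n = 121$ ($n = \left(-4 - 7\right)^{2} = \left(-11\right)^{2} = 121$)
$\left(n + B\right) + 6 = \left(121 + 45\right) + 6 = 166 + 6 = 172$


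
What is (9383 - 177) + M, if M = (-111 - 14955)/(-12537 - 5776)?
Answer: 168604544/18313 ≈ 9206.8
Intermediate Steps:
M = 15066/18313 (M = -15066/(-18313) = -15066*(-1/18313) = 15066/18313 ≈ 0.82269)
(9383 - 177) + M = (9383 - 177) + 15066/18313 = 9206 + 15066/18313 = 168604544/18313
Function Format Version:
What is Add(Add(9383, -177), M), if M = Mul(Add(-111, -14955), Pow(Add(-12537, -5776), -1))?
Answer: Rational(168604544, 18313) ≈ 9206.8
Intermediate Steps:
M = Rational(15066, 18313) (M = Mul(-15066, Pow(-18313, -1)) = Mul(-15066, Rational(-1, 18313)) = Rational(15066, 18313) ≈ 0.82269)
Add(Add(9383, -177), M) = Add(Add(9383, -177), Rational(15066, 18313)) = Add(9206, Rational(15066, 18313)) = Rational(168604544, 18313)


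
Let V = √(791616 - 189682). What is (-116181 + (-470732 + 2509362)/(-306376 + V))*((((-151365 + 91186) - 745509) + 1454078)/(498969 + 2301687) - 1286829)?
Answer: 3275412223012717380633486899/21907116658745496 + 612262548305891285*√601934/21907116658745496 ≈ 1.4951e+11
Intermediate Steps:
V = √601934 ≈ 775.84
(-116181 + (-470732 + 2509362)/(-306376 + V))*((((-151365 + 91186) - 745509) + 1454078)/(498969 + 2301687) - 1286829) = (-116181 + (-470732 + 2509362)/(-306376 + √601934))*((((-151365 + 91186) - 745509) + 1454078)/(498969 + 2301687) - 1286829) = (-116181 + 2038630/(-306376 + √601934))*(((-60179 - 745509) + 1454078)/2800656 - 1286829) = (-116181 + 2038630/(-306376 + √601934))*((-805688 + 1454078)*(1/2800656) - 1286829) = (-116181 + 2038630/(-306376 + √601934))*(648390*(1/2800656) - 1286829) = (-116181 + 2038630/(-306376 + √601934))*(108065/466776 - 1286829) = (-116181 + 2038630/(-306376 + √601934))*(-600660785239/466776) = 2584643358883417/17288 - 612262548305891285/(233388*(-306376 + √601934))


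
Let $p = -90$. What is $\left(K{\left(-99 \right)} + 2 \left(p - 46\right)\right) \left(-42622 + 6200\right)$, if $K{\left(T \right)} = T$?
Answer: $13512562$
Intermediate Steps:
$\left(K{\left(-99 \right)} + 2 \left(p - 46\right)\right) \left(-42622 + 6200\right) = \left(-99 + 2 \left(-90 - 46\right)\right) \left(-42622 + 6200\right) = \left(-99 + 2 \left(-136\right)\right) \left(-36422\right) = \left(-99 - 272\right) \left(-36422\right) = \left(-371\right) \left(-36422\right) = 13512562$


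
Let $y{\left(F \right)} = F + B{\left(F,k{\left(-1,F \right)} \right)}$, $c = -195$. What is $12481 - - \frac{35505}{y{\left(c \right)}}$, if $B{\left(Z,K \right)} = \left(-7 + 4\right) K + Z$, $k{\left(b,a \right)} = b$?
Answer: $\frac{532738}{43} \approx 12389.0$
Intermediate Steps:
$B{\left(Z,K \right)} = Z - 3 K$ ($B{\left(Z,K \right)} = - 3 K + Z = Z - 3 K$)
$y{\left(F \right)} = 3 + 2 F$ ($y{\left(F \right)} = F + \left(F - -3\right) = F + \left(F + 3\right) = F + \left(3 + F\right) = 3 + 2 F$)
$12481 - - \frac{35505}{y{\left(c \right)}} = 12481 - - \frac{35505}{3 + 2 \left(-195\right)} = 12481 - - \frac{35505}{3 - 390} = 12481 - - \frac{35505}{-387} = 12481 - \left(-35505\right) \left(- \frac{1}{387}\right) = 12481 - \frac{3945}{43} = \frac{532738}{43}$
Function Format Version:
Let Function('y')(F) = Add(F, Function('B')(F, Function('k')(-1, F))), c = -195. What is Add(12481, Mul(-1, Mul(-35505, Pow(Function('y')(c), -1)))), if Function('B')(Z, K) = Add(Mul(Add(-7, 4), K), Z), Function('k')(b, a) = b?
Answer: Rational(532738, 43) ≈ 12389.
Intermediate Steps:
Function('B')(Z, K) = Add(Z, Mul(-3, K)) (Function('B')(Z, K) = Add(Mul(-3, K), Z) = Add(Z, Mul(-3, K)))
Function('y')(F) = Add(3, Mul(2, F)) (Function('y')(F) = Add(F, Add(F, Mul(-3, -1))) = Add(F, Add(F, 3)) = Add(F, Add(3, F)) = Add(3, Mul(2, F)))
Add(12481, Mul(-1, Mul(-35505, Pow(Function('y')(c), -1)))) = Add(12481, Mul(-1, Mul(-35505, Pow(Add(3, Mul(2, -195)), -1)))) = Add(12481, Mul(-1, Mul(-35505, Pow(Add(3, -390), -1)))) = Add(12481, Mul(-1, Mul(-35505, Pow(-387, -1)))) = Add(12481, Mul(-1, Mul(-35505, Rational(-1, 387)))) = Add(12481, Mul(-1, Rational(3945, 43))) = Add(12481, Rational(-3945, 43)) = Rational(532738, 43)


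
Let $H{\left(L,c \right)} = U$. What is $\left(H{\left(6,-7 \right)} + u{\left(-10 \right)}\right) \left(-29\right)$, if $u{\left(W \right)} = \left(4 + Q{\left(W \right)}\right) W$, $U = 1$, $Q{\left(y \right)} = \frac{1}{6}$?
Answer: $\frac{3538}{3} \approx 1179.3$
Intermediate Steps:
$Q{\left(y \right)} = \frac{1}{6}$
$u{\left(W \right)} = \frac{25 W}{6}$ ($u{\left(W \right)} = \left(4 + \frac{1}{6}\right) W = \frac{25 W}{6}$)
$H{\left(L,c \right)} = 1$
$\left(H{\left(6,-7 \right)} + u{\left(-10 \right)}\right) \left(-29\right) = \left(1 + \frac{25}{6} \left(-10\right)\right) \left(-29\right) = \left(1 - \frac{125}{3}\right) \left(-29\right) = \left(- \frac{122}{3}\right) \left(-29\right) = \frac{3538}{3}$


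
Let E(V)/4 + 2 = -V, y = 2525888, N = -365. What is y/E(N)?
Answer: 631472/363 ≈ 1739.6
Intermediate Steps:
E(V) = -8 - 4*V (E(V) = -8 + 4*(-V) = -8 - 4*V)
y/E(N) = 2525888/(-8 - 4*(-365)) = 2525888/(-8 + 1460) = 2525888/1452 = 2525888*(1/1452) = 631472/363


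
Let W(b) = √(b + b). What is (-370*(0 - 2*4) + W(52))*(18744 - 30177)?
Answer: -33841680 - 22866*√26 ≈ -3.3958e+7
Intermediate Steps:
W(b) = √2*√b (W(b) = √(2*b) = √2*√b)
(-370*(0 - 2*4) + W(52))*(18744 - 30177) = (-370*(0 - 2*4) + √2*√52)*(18744 - 30177) = (-370*(0 - 8) + √2*(2*√13))*(-11433) = (-370*(-8) + 2*√26)*(-11433) = (2960 + 2*√26)*(-11433) = -33841680 - 22866*√26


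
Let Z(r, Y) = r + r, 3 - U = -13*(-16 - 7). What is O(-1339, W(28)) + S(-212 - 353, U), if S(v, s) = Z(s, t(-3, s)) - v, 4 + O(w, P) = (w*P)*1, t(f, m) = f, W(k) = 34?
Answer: -45557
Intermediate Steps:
U = -296 (U = 3 - (-13)*(-16 - 7) = 3 - (-13)*(-23) = 3 - 1*299 = 3 - 299 = -296)
Z(r, Y) = 2*r
O(w, P) = -4 + P*w (O(w, P) = -4 + (w*P)*1 = -4 + (P*w)*1 = -4 + P*w)
S(v, s) = -v + 2*s (S(v, s) = 2*s - v = -v + 2*s)
O(-1339, W(28)) + S(-212 - 353, U) = (-4 + 34*(-1339)) + (-(-212 - 353) + 2*(-296)) = (-4 - 45526) + (-1*(-565) - 592) = -45530 + (565 - 592) = -45530 - 27 = -45557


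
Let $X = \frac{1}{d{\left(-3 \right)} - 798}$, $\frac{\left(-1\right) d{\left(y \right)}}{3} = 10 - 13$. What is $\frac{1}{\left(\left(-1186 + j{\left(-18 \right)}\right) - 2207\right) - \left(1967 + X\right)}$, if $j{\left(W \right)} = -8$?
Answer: $- \frac{789}{4235351} \approx -0.00018629$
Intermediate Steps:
$d{\left(y \right)} = 9$ ($d{\left(y \right)} = - 3 \left(10 - 13\right) = \left(-3\right) \left(-3\right) = 9$)
$X = - \frac{1}{789}$ ($X = \frac{1}{9 - 798} = \frac{1}{-789} = - \frac{1}{789} \approx -0.0012674$)
$\frac{1}{\left(\left(-1186 + j{\left(-18 \right)}\right) - 2207\right) - \left(1967 + X\right)} = \frac{1}{\left(\left(-1186 - 8\right) - 2207\right) - \frac{1551962}{789}} = \frac{1}{\left(-1194 - 2207\right) + \left(\left(-2242 + 275\right) + \frac{1}{789}\right)} = \frac{1}{-3401 + \left(-1967 + \frac{1}{789}\right)} = \frac{1}{-3401 - \frac{1551962}{789}} = \frac{1}{- \frac{4235351}{789}} = - \frac{789}{4235351}$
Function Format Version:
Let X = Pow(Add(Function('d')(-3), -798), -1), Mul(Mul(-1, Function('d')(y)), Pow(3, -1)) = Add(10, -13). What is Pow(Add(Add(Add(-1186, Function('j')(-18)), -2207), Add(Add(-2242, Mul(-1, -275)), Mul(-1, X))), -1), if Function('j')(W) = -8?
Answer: Rational(-789, 4235351) ≈ -0.00018629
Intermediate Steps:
Function('d')(y) = 9 (Function('d')(y) = Mul(-3, Add(10, -13)) = Mul(-3, -3) = 9)
X = Rational(-1, 789) (X = Pow(Add(9, -798), -1) = Pow(-789, -1) = Rational(-1, 789) ≈ -0.0012674)
Pow(Add(Add(Add(-1186, Function('j')(-18)), -2207), Add(Add(-2242, Mul(-1, -275)), Mul(-1, X))), -1) = Pow(Add(Add(Add(-1186, -8), -2207), Add(Add(-2242, Mul(-1, -275)), Mul(-1, Rational(-1, 789)))), -1) = Pow(Add(Add(-1194, -2207), Add(Add(-2242, 275), Rational(1, 789))), -1) = Pow(Add(-3401, Add(-1967, Rational(1, 789))), -1) = Pow(Add(-3401, Rational(-1551962, 789)), -1) = Pow(Rational(-4235351, 789), -1) = Rational(-789, 4235351)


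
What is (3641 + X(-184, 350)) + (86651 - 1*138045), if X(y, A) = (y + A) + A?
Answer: -47237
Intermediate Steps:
X(y, A) = y + 2*A (X(y, A) = (A + y) + A = y + 2*A)
(3641 + X(-184, 350)) + (86651 - 1*138045) = (3641 + (-184 + 2*350)) + (86651 - 1*138045) = (3641 + (-184 + 700)) + (86651 - 138045) = (3641 + 516) - 51394 = 4157 - 51394 = -47237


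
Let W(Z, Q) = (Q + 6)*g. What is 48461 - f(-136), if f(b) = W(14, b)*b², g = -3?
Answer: -7164979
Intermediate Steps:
W(Z, Q) = -18 - 3*Q (W(Z, Q) = (Q + 6)*(-3) = (6 + Q)*(-3) = -18 - 3*Q)
f(b) = b²*(-18 - 3*b) (f(b) = (-18 - 3*b)*b² = b²*(-18 - 3*b))
48461 - f(-136) = 48461 - 3*(-136)²*(-6 - 1*(-136)) = 48461 - 3*18496*(-6 + 136) = 48461 - 3*18496*130 = 48461 - 1*7213440 = 48461 - 7213440 = -7164979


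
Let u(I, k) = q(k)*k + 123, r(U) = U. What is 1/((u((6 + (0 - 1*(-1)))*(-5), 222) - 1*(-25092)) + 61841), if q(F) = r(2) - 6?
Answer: 1/86168 ≈ 1.1605e-5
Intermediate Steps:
q(F) = -4 (q(F) = 2 - 6 = -4)
u(I, k) = 123 - 4*k (u(I, k) = -4*k + 123 = 123 - 4*k)
1/((u((6 + (0 - 1*(-1)))*(-5), 222) - 1*(-25092)) + 61841) = 1/(((123 - 4*222) - 1*(-25092)) + 61841) = 1/(((123 - 888) + 25092) + 61841) = 1/((-765 + 25092) + 61841) = 1/(24327 + 61841) = 1/86168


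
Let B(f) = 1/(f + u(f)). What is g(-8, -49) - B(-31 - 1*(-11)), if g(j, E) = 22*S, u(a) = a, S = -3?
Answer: -2639/40 ≈ -65.975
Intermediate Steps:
g(j, E) = -66 (g(j, E) = 22*(-3) = -66)
B(f) = 1/(2*f) (B(f) = 1/(f + f) = 1/(2*f))
g(-8, -49) - B(-31 - 1*(-11)) = -66 - 1/(2*(-31 - 1*(-11))) = -66 - 1/(2*(-31 + 11)) = -66 - 1/(2*(-20)) = -66 - (-1)/(2*20) = -66 - 1*(-1/40) = -66 + 1/40 = -2639/40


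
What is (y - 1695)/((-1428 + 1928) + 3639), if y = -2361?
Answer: -4056/4139 ≈ -0.97995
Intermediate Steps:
(y - 1695)/((-1428 + 1928) + 3639) = (-2361 - 1695)/((-1428 + 1928) + 3639) = -4056/(500 + 3639) = -4056/4139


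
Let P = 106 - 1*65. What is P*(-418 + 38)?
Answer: -15580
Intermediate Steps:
P = 41 (P = 106 - 65 = 41)
P*(-418 + 38) = 41*(-418 + 38) = 41*(-380) = -15580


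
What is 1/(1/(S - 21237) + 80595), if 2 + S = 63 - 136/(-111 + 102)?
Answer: 190448/15349156551 ≈ 1.2408e-5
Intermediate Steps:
S = 685/9 (S = -2 + (63 - 136/(-111 + 102)) = -2 + (63 - 136/(-9)) = -2 + (63 - ⅑*(-136)) = -2 + (63 + 136/9) = -2 + 703/9 = 685/9 ≈ 76.111)
1/(1/(S - 21237) + 80595) = 1/(1/(685/9 - 21237) + 80595) = 1/(1/(-190448/9) + 80595) = 1/(-9/190448 + 80595) = 1/(15349156551/190448) = 190448/15349156551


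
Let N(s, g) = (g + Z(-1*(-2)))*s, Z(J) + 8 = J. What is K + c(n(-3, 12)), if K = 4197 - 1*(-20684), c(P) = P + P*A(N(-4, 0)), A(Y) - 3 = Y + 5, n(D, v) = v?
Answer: 25277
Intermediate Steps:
Z(J) = -8 + J
N(s, g) = s*(-6 + g) (N(s, g) = (g + (-8 - 1*(-2)))*s = (g + (-8 + 2))*s = (g - 6)*s = (-6 + g)*s = s*(-6 + g))
A(Y) = 8 + Y (A(Y) = 3 + (Y + 5) = 3 + (5 + Y) = 8 + Y)
c(P) = 33*P (c(P) = P + P*(8 - 4*(-6 + 0)) = P + P*(8 - 4*(-6)) = P + P*(8 + 24) = P + P*32 = P + 32*P = 33*P)
K = 24881 (K = 4197 + 20684 = 24881)
K + c(n(-3, 12)) = 24881 + 33*12 = 24881 + 396 = 25277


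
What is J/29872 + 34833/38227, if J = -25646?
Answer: 30080867/570958472 ≈ 0.052685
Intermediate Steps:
J/29872 + 34833/38227 = -25646/29872 + 34833/38227 = -25646*1/29872 + 34833*(1/38227) = -12823/14936 + 34833/38227 = 30080867/570958472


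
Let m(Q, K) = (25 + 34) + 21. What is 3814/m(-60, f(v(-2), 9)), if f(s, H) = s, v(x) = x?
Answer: 1907/40 ≈ 47.675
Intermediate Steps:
m(Q, K) = 80 (m(Q, K) = 59 + 21 = 80)
3814/m(-60, f(v(-2), 9)) = 3814/80 = 3814*(1/80) = 1907/40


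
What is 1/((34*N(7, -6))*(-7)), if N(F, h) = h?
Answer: 1/1428 ≈ 0.00070028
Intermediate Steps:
1/((34*N(7, -6))*(-7)) = 1/((34*(-6))*(-7)) = 1/(-204*(-7)) = 1/1428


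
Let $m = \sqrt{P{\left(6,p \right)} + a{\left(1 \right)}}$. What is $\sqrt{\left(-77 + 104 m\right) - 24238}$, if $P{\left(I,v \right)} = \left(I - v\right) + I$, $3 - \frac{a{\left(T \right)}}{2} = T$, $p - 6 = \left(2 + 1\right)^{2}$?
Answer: $i \sqrt{24211} \approx 155.6 i$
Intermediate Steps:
$p = 15$ ($p = 6 + \left(2 + 1\right)^{2} = 6 + 3^{2} = 6 + 9 = 15$)
$a{\left(T \right)} = 6 - 2 T$
$P{\left(I,v \right)} = - v + 2 I$
$m = 1$ ($m = \sqrt{\left(\left(-1\right) 15 + 2 \cdot 6\right) + \left(6 - 2\right)} = \sqrt{\left(-15 + 12\right) + \left(6 - 2\right)} = \sqrt{-3 + 4} = \sqrt{1} = 1$)
$\sqrt{\left(-77 + 104 m\right) - 24238} = \sqrt{\left(-77 + 104 \cdot 1\right) - 24238} = \sqrt{\left(-77 + 104\right) - 24238} = \sqrt{27 - 24238} = \sqrt{-24211} = i \sqrt{24211}$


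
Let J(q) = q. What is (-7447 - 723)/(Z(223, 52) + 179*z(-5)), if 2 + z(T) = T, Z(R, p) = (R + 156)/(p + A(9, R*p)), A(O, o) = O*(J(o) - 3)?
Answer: 426429065/65399519 ≈ 6.5204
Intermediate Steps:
A(O, o) = O*(-3 + o) (A(O, o) = O*(o - 3) = O*(-3 + o))
Z(R, p) = (156 + R)/(-27 + p + 9*R*p) (Z(R, p) = (R + 156)/(p + 9*(-3 + R*p)) = (156 + R)/(p + (-27 + 9*R*p)) = (156 + R)/(-27 + p + 9*R*p))
z(T) = -2 + T
(-7447 - 723)/(Z(223, 52) + 179*z(-5)) = (-7447 - 723)/((156 + 223)/(-27 + 52 + 9*223*52) + 179*(-2 - 5)) = -8170/(379/(-27 + 52 + 104364) + 179*(-7)) = -8170/(379/104389 - 1253) = -8170/(-130799038/104389) = -8170*(-104389/130799038) = 426429065/65399519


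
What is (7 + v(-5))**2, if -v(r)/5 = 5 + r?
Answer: 49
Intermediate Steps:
v(r) = -25 - 5*r (v(r) = -5*(5 + r) = -25 - 5*r)
(7 + v(-5))**2 = (7 + (-25 - 5*(-5)))**2 = (7 + (-25 + 25))**2 = (7 + 0)**2 = 7**2 = 49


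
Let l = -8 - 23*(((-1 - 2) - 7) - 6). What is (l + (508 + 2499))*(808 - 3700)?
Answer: -9737364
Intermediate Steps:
l = 360 (l = -8 - 23*((-3 - 7) - 6) = -8 - 23*(-10 - 6) = -8 - 23*(-16) = -8 + 368 = 360)
(l + (508 + 2499))*(808 - 3700) = (360 + (508 + 2499))*(808 - 3700) = (360 + 3007)*(-2892) = 3367*(-2892) = -9737364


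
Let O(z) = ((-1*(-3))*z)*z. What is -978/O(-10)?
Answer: -163/50 ≈ -3.2600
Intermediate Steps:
O(z) = 3*z² (O(z) = (3*z)*z = 3*z²)
-978/O(-10) = -978/(3*(-10)²) = -978/(3*100) = -978/300 = -978*1/300 = -163/50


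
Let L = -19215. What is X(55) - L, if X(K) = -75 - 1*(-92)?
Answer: 19232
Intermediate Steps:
X(K) = 17 (X(K) = -75 + 92 = 17)
X(55) - L = 17 - 1*(-19215) = 17 + 19215 = 19232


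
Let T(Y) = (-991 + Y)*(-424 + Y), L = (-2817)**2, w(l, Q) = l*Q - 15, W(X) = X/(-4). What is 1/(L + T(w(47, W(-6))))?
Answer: 4/33120883 ≈ 1.2077e-7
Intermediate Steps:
W(X) = -X/4 (W(X) = X*(-1/4) = -X/4)
w(l, Q) = -15 + Q*l (w(l, Q) = Q*l - 15 = -15 + Q*l)
L = 7935489
1/(L + T(w(47, W(-6)))) = 1/(7935489 + (420184 + (-15 - 1/4*(-6)*47)**2 - 1415*(-15 - 1/4*(-6)*47))) = 1/(7935489 + (420184 + (-15 + (3/2)*47)**2 - 1415*(-15 + (3/2)*47))) = 1/(7935489 + (420184 + (-15 + 141/2)**2 - 1415*(-15 + 141/2))) = 1/(7935489 + (420184 + (111/2)**2 - 1415*111/2)) = 1/(7935489 + (420184 + 12321/4 - 157065/2)) = 1/(7935489 + 1378927/4) = 1/(33120883/4) = 4/33120883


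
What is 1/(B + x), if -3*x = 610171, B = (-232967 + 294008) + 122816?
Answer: -3/58600 ≈ -5.1195e-5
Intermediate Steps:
B = 183857 (B = 61041 + 122816 = 183857)
x = -610171/3 (x = -⅓*610171 = -610171/3 ≈ -2.0339e+5)
1/(B + x) = 1/(183857 - 610171/3) = 1/(-58600/3) = -3/58600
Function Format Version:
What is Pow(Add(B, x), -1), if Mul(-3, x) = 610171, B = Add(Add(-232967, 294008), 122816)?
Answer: Rational(-3, 58600) ≈ -5.1195e-5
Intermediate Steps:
B = 183857 (B = Add(61041, 122816) = 183857)
x = Rational(-610171, 3) (x = Mul(Rational(-1, 3), 610171) = Rational(-610171, 3) ≈ -2.0339e+5)
Pow(Add(B, x), -1) = Pow(Add(183857, Rational(-610171, 3)), -1) = Pow(Rational(-58600, 3), -1) = Rational(-3, 58600)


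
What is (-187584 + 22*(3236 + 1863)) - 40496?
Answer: -115902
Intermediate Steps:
(-187584 + 22*(3236 + 1863)) - 40496 = (-187584 + 22*5099) - 40496 = (-187584 + 112178) - 40496 = -75406 - 40496 = -115902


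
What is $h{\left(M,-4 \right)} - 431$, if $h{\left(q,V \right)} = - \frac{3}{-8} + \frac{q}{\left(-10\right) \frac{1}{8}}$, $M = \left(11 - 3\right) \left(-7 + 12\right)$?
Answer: $- \frac{3701}{8} \approx -462.63$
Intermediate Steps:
$M = 40$ ($M = 8 \cdot 5 = 40$)
$h{\left(q,V \right)} = \frac{3}{8} - \frac{4 q}{5}$ ($h{\left(q,V \right)} = \left(-3\right) \left(- \frac{1}{8}\right) + \frac{q}{\left(-10\right) \frac{1}{8}} = \frac{3}{8} + \frac{q}{- \frac{5}{4}} = \frac{3}{8} + q \left(- \frac{4}{5}\right) = \frac{3}{8} - \frac{4 q}{5}$)
$h{\left(M,-4 \right)} - 431 = \left(\frac{3}{8} - 32\right) - 431 = - \frac{253}{8} - 431 = - \frac{3701}{8}$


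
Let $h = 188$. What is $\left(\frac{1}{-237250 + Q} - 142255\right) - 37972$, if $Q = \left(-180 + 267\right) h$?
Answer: $- \frac{39811062939}{220894} \approx -1.8023 \cdot 10^{5}$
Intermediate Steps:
$Q = 16356$ ($Q = \left(-180 + 267\right) 188 = 87 \cdot 188 = 16356$)
$\left(\frac{1}{-237250 + Q} - 142255\right) - 37972 = \left(\frac{1}{-237250 + 16356} - 142255\right) - 37972 = \left(\frac{1}{-220894} - 142255\right) - 37972 = \left(- \frac{1}{220894} - 142255\right) - 37972 = - \frac{31423275971}{220894} - 37972 = - \frac{39811062939}{220894}$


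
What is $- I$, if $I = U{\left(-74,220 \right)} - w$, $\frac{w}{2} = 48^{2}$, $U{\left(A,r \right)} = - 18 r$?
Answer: $8568$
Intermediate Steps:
$w = 4608$ ($w = 2 \cdot 48^{2} = 2 \cdot 2304 = 4608$)
$I = -8568$ ($I = \left(-18\right) 220 - 4608 = -3960 - 4608 = -8568$)
$- I = \left(-1\right) \left(-8568\right) = 8568$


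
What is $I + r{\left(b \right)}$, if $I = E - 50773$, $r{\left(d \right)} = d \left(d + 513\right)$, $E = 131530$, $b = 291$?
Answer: $314721$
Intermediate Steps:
$r{\left(d \right)} = d \left(513 + d\right)$
$I = 80757$ ($I = 131530 - 50773 = 80757$)
$I + r{\left(b \right)} = 80757 + 291 \left(513 + 291\right) = 80757 + 291 \cdot 804 = 80757 + 233964 = 314721$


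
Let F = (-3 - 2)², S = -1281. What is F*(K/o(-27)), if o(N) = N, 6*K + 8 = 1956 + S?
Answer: -16675/162 ≈ -102.93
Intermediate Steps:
K = 667/6 (K = -4/3 + (1956 - 1281)/6 = -4/3 + (⅙)*675 = -4/3 + 225/2 = 667/6 ≈ 111.17)
F = 25 (F = (-5)² = 25)
F*(K/o(-27)) = 25*((667/6)/(-27)) = 25*((667/6)*(-1/27)) = 25*(-667/162) = -16675/162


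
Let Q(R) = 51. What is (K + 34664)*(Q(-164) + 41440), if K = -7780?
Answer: 1115444044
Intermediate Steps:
(K + 34664)*(Q(-164) + 41440) = (-7780 + 34664)*(51 + 41440) = 26884*41491 = 1115444044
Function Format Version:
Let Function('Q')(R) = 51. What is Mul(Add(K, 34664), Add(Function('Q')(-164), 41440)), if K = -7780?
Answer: 1115444044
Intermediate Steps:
Mul(Add(K, 34664), Add(Function('Q')(-164), 41440)) = Mul(Add(-7780, 34664), Add(51, 41440)) = Mul(26884, 41491) = 1115444044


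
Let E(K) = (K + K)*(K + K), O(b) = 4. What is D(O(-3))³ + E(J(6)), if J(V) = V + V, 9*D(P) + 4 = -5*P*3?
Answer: 157760/729 ≈ 216.41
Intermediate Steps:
D(P) = -4/9 - 5*P/3 (D(P) = -4/9 + (-5*P*3)/9 = -4/9 + (-15*P)/9 = -4/9 - 5*P/3)
J(V) = 2*V
E(K) = 4*K² (E(K) = (2*K)*(2*K) = 4*K²)
D(O(-3))³ + E(J(6)) = (-4/9 - 5/3*4)³ + 4*(2*6)² = (-4/9 - 20/3)³ + 4*12² = (-64/9)³ + 4*144 = -262144/729 + 576 = 157760/729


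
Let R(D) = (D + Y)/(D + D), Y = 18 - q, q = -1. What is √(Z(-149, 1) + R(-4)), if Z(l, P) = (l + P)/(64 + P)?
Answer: I*√280670/260 ≈ 2.0376*I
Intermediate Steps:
Z(l, P) = (P + l)/(64 + P)
Y = 19 (Y = 18 - 1*(-1) = 18 + 1 = 19)
R(D) = (19 + D)/(2*D) (R(D) = (D + 19)/(D + D) = (19 + D)/((2*D)) = (19 + D)*(1/(2*D)) = (19 + D)/(2*D))
√(Z(-149, 1) + R(-4)) = √((1 - 149)/(64 + 1) + (½)*(19 - 4)/(-4)) = √(-148/65 + (½)*(-¼)*15) = √((1/65)*(-148) - 15/8) = √(-148/65 - 15/8) = √(-2159/520) = I*√280670/260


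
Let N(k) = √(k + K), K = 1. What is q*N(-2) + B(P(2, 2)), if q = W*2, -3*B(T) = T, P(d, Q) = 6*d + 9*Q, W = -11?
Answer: -10 - 22*I ≈ -10.0 - 22.0*I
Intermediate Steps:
B(T) = -T/3
q = -22 (q = -11*2 = -22)
N(k) = √(1 + k) (N(k) = √(k + 1) = √(1 + k))
q*N(-2) + B(P(2, 2)) = -22*√(1 - 2) - (6*2 + 9*2)/3 = -22*I - (12 + 18)/3 = -22*I - ⅓*30 = -22*I - 10 = -10 - 22*I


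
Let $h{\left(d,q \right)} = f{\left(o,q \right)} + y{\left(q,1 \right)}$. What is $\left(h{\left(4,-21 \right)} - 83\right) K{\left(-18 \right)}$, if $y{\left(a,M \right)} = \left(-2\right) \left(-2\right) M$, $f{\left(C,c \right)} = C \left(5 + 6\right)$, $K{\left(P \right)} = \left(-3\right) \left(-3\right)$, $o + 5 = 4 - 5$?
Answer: $-1305$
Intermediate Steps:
$o = -6$ ($o = -5 + \left(4 - 5\right) = -5 - 1 = -6$)
$K{\left(P \right)} = 9$
$f{\left(C,c \right)} = 11 C$ ($f{\left(C,c \right)} = C 11 = 11 C$)
$y{\left(a,M \right)} = 4 M$
$h{\left(d,q \right)} = -62$ ($h{\left(d,q \right)} = 11 \left(-6\right) + 4 \cdot 1 = -66 + 4 = -62$)
$\left(h{\left(4,-21 \right)} - 83\right) K{\left(-18 \right)} = \left(-62 - 83\right) 9 = \left(-145\right) 9 = -1305$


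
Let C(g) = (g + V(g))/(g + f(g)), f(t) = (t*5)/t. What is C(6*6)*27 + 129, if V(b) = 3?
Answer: 6342/41 ≈ 154.68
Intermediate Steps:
f(t) = 5 (f(t) = (5*t)/t = 5)
C(g) = (3 + g)/(5 + g) (C(g) = (g + 3)/(g + 5) = (3 + g)/(5 + g))
C(6*6)*27 + 129 = ((3 + 6*6)/(5 + 6*6))*27 + 129 = ((3 + 36)/(5 + 36))*27 + 129 = (39/41)*27 + 129 = 1053/41 + 129 = 6342/41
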